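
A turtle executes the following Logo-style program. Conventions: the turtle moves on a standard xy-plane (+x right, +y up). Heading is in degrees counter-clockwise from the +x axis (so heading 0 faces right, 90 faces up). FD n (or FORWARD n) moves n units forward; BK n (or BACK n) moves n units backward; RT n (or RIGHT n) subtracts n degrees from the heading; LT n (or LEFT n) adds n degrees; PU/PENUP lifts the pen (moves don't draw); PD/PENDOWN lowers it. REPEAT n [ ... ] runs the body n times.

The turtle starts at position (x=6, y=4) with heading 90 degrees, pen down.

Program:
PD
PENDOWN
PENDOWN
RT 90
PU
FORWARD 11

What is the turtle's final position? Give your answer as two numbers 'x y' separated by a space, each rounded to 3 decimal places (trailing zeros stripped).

Answer: 17 4

Derivation:
Executing turtle program step by step:
Start: pos=(6,4), heading=90, pen down
PD: pen down
PD: pen down
PD: pen down
RT 90: heading 90 -> 0
PU: pen up
FD 11: (6,4) -> (17,4) [heading=0, move]
Final: pos=(17,4), heading=0, 0 segment(s) drawn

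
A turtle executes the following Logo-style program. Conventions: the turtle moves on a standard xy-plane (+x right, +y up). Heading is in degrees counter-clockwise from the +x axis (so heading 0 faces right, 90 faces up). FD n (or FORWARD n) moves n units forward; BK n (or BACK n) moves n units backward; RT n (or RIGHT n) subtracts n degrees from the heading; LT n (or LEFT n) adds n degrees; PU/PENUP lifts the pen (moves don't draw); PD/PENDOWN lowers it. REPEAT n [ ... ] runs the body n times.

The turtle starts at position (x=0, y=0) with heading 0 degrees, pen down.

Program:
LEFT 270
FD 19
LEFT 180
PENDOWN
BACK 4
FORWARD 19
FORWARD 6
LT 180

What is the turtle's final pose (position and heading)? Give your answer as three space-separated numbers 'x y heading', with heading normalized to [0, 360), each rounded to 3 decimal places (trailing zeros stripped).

Executing turtle program step by step:
Start: pos=(0,0), heading=0, pen down
LT 270: heading 0 -> 270
FD 19: (0,0) -> (0,-19) [heading=270, draw]
LT 180: heading 270 -> 90
PD: pen down
BK 4: (0,-19) -> (0,-23) [heading=90, draw]
FD 19: (0,-23) -> (0,-4) [heading=90, draw]
FD 6: (0,-4) -> (0,2) [heading=90, draw]
LT 180: heading 90 -> 270
Final: pos=(0,2), heading=270, 4 segment(s) drawn

Answer: 0 2 270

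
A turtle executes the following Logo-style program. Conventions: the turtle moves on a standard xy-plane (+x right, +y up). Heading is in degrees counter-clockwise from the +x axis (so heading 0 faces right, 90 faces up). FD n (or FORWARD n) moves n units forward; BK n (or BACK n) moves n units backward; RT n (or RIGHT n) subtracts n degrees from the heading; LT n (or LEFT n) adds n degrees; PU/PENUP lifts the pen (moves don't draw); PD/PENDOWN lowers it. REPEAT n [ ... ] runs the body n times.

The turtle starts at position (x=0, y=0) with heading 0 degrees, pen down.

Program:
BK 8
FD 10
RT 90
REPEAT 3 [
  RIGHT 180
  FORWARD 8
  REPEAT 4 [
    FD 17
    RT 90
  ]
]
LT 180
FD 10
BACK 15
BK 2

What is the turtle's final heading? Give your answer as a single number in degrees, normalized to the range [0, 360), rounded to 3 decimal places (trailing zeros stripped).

Answer: 270

Derivation:
Executing turtle program step by step:
Start: pos=(0,0), heading=0, pen down
BK 8: (0,0) -> (-8,0) [heading=0, draw]
FD 10: (-8,0) -> (2,0) [heading=0, draw]
RT 90: heading 0 -> 270
REPEAT 3 [
  -- iteration 1/3 --
  RT 180: heading 270 -> 90
  FD 8: (2,0) -> (2,8) [heading=90, draw]
  REPEAT 4 [
    -- iteration 1/4 --
    FD 17: (2,8) -> (2,25) [heading=90, draw]
    RT 90: heading 90 -> 0
    -- iteration 2/4 --
    FD 17: (2,25) -> (19,25) [heading=0, draw]
    RT 90: heading 0 -> 270
    -- iteration 3/4 --
    FD 17: (19,25) -> (19,8) [heading=270, draw]
    RT 90: heading 270 -> 180
    -- iteration 4/4 --
    FD 17: (19,8) -> (2,8) [heading=180, draw]
    RT 90: heading 180 -> 90
  ]
  -- iteration 2/3 --
  RT 180: heading 90 -> 270
  FD 8: (2,8) -> (2,0) [heading=270, draw]
  REPEAT 4 [
    -- iteration 1/4 --
    FD 17: (2,0) -> (2,-17) [heading=270, draw]
    RT 90: heading 270 -> 180
    -- iteration 2/4 --
    FD 17: (2,-17) -> (-15,-17) [heading=180, draw]
    RT 90: heading 180 -> 90
    -- iteration 3/4 --
    FD 17: (-15,-17) -> (-15,0) [heading=90, draw]
    RT 90: heading 90 -> 0
    -- iteration 4/4 --
    FD 17: (-15,0) -> (2,0) [heading=0, draw]
    RT 90: heading 0 -> 270
  ]
  -- iteration 3/3 --
  RT 180: heading 270 -> 90
  FD 8: (2,0) -> (2,8) [heading=90, draw]
  REPEAT 4 [
    -- iteration 1/4 --
    FD 17: (2,8) -> (2,25) [heading=90, draw]
    RT 90: heading 90 -> 0
    -- iteration 2/4 --
    FD 17: (2,25) -> (19,25) [heading=0, draw]
    RT 90: heading 0 -> 270
    -- iteration 3/4 --
    FD 17: (19,25) -> (19,8) [heading=270, draw]
    RT 90: heading 270 -> 180
    -- iteration 4/4 --
    FD 17: (19,8) -> (2,8) [heading=180, draw]
    RT 90: heading 180 -> 90
  ]
]
LT 180: heading 90 -> 270
FD 10: (2,8) -> (2,-2) [heading=270, draw]
BK 15: (2,-2) -> (2,13) [heading=270, draw]
BK 2: (2,13) -> (2,15) [heading=270, draw]
Final: pos=(2,15), heading=270, 20 segment(s) drawn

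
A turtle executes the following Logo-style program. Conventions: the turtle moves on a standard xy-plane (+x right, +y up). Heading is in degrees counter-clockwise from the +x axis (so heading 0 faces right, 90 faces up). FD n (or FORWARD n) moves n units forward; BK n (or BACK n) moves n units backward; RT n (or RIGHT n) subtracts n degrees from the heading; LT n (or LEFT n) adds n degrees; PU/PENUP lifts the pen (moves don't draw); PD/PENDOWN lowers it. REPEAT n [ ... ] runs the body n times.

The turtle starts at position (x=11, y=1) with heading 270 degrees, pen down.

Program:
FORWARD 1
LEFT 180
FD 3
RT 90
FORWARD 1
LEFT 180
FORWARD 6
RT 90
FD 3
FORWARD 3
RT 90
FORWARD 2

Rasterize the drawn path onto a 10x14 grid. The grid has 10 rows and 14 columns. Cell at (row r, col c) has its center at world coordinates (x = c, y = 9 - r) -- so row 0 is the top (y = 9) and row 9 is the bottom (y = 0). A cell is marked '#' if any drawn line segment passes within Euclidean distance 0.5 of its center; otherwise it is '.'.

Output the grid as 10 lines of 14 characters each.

Segment 0: (11,1) -> (11,0)
Segment 1: (11,0) -> (11,3)
Segment 2: (11,3) -> (12,3)
Segment 3: (12,3) -> (6,3)
Segment 4: (6,3) -> (6,6)
Segment 5: (6,6) -> (6,9)
Segment 6: (6,9) -> (8,9)

Answer: ......###.....
......#.......
......#.......
......#.......
......#.......
......#.......
......#######.
...........#..
...........#..
...........#..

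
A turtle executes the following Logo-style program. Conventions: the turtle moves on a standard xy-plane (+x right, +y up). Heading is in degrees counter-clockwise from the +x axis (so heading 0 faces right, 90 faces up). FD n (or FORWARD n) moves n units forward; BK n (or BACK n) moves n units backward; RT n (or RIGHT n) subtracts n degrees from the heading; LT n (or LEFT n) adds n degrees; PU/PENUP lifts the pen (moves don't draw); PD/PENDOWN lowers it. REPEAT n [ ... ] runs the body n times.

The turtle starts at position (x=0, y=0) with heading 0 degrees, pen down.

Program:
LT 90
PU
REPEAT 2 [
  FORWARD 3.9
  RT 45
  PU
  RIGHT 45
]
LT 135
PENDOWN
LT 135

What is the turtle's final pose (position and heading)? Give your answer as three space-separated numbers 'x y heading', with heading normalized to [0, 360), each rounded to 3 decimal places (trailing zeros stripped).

Answer: 3.9 3.9 180

Derivation:
Executing turtle program step by step:
Start: pos=(0,0), heading=0, pen down
LT 90: heading 0 -> 90
PU: pen up
REPEAT 2 [
  -- iteration 1/2 --
  FD 3.9: (0,0) -> (0,3.9) [heading=90, move]
  RT 45: heading 90 -> 45
  PU: pen up
  RT 45: heading 45 -> 0
  -- iteration 2/2 --
  FD 3.9: (0,3.9) -> (3.9,3.9) [heading=0, move]
  RT 45: heading 0 -> 315
  PU: pen up
  RT 45: heading 315 -> 270
]
LT 135: heading 270 -> 45
PD: pen down
LT 135: heading 45 -> 180
Final: pos=(3.9,3.9), heading=180, 0 segment(s) drawn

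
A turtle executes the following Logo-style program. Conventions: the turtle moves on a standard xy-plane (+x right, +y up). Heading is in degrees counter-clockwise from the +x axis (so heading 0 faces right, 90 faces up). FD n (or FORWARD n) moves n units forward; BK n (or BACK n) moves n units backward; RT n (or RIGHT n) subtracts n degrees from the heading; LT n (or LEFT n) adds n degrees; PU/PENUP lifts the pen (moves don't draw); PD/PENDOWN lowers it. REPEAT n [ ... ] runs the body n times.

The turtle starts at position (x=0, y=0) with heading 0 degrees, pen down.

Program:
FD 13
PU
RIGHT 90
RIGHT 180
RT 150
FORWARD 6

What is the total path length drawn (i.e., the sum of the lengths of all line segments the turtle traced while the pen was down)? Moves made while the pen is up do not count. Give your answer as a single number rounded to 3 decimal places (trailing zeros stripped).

Answer: 13

Derivation:
Executing turtle program step by step:
Start: pos=(0,0), heading=0, pen down
FD 13: (0,0) -> (13,0) [heading=0, draw]
PU: pen up
RT 90: heading 0 -> 270
RT 180: heading 270 -> 90
RT 150: heading 90 -> 300
FD 6: (13,0) -> (16,-5.196) [heading=300, move]
Final: pos=(16,-5.196), heading=300, 1 segment(s) drawn

Segment lengths:
  seg 1: (0,0) -> (13,0), length = 13
Total = 13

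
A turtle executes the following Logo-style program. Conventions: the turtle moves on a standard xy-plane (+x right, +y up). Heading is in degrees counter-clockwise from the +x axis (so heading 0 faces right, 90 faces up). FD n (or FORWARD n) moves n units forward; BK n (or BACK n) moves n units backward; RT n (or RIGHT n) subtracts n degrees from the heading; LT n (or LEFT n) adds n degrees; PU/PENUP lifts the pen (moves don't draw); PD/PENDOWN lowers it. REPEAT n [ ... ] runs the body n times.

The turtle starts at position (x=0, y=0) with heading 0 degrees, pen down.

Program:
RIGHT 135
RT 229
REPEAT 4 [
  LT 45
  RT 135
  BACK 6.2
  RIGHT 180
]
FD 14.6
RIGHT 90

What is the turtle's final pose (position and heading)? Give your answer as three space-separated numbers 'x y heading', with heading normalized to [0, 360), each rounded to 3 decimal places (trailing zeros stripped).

Answer: 14.564 -1.018 266

Derivation:
Executing turtle program step by step:
Start: pos=(0,0), heading=0, pen down
RT 135: heading 0 -> 225
RT 229: heading 225 -> 356
REPEAT 4 [
  -- iteration 1/4 --
  LT 45: heading 356 -> 41
  RT 135: heading 41 -> 266
  BK 6.2: (0,0) -> (0.432,6.185) [heading=266, draw]
  RT 180: heading 266 -> 86
  -- iteration 2/4 --
  LT 45: heading 86 -> 131
  RT 135: heading 131 -> 356
  BK 6.2: (0.432,6.185) -> (-5.752,6.617) [heading=356, draw]
  RT 180: heading 356 -> 176
  -- iteration 3/4 --
  LT 45: heading 176 -> 221
  RT 135: heading 221 -> 86
  BK 6.2: (-5.752,6.617) -> (-6.185,0.432) [heading=86, draw]
  RT 180: heading 86 -> 266
  -- iteration 4/4 --
  LT 45: heading 266 -> 311
  RT 135: heading 311 -> 176
  BK 6.2: (-6.185,0.432) -> (0,0) [heading=176, draw]
  RT 180: heading 176 -> 356
]
FD 14.6: (0,0) -> (14.564,-1.018) [heading=356, draw]
RT 90: heading 356 -> 266
Final: pos=(14.564,-1.018), heading=266, 5 segment(s) drawn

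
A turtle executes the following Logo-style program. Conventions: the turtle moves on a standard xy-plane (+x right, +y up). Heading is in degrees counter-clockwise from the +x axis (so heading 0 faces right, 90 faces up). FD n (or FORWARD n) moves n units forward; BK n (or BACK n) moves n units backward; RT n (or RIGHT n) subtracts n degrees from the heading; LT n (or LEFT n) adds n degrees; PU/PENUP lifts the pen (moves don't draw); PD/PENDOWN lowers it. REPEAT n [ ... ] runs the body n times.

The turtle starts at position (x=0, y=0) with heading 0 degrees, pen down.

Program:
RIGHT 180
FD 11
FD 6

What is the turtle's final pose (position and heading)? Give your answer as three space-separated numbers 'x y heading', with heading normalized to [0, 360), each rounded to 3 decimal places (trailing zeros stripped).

Executing turtle program step by step:
Start: pos=(0,0), heading=0, pen down
RT 180: heading 0 -> 180
FD 11: (0,0) -> (-11,0) [heading=180, draw]
FD 6: (-11,0) -> (-17,0) [heading=180, draw]
Final: pos=(-17,0), heading=180, 2 segment(s) drawn

Answer: -17 0 180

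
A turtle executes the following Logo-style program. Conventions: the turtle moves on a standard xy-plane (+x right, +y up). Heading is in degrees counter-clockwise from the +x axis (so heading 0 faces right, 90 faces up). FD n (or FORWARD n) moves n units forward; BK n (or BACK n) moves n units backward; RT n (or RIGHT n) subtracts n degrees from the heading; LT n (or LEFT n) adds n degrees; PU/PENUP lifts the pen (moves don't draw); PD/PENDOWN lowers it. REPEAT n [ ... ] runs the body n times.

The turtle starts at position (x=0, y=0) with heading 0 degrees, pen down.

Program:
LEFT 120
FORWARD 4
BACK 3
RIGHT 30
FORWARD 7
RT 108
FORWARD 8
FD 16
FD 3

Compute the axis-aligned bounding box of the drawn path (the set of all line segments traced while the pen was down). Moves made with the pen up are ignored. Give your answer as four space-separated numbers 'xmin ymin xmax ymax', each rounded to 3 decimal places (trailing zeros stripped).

Executing turtle program step by step:
Start: pos=(0,0), heading=0, pen down
LT 120: heading 0 -> 120
FD 4: (0,0) -> (-2,3.464) [heading=120, draw]
BK 3: (-2,3.464) -> (-0.5,0.866) [heading=120, draw]
RT 30: heading 120 -> 90
FD 7: (-0.5,0.866) -> (-0.5,7.866) [heading=90, draw]
RT 108: heading 90 -> 342
FD 8: (-0.5,7.866) -> (7.108,5.394) [heading=342, draw]
FD 16: (7.108,5.394) -> (22.325,0.45) [heading=342, draw]
FD 3: (22.325,0.45) -> (25.179,-0.477) [heading=342, draw]
Final: pos=(25.179,-0.477), heading=342, 6 segment(s) drawn

Segment endpoints: x in {-2, -0.5, -0.5, 0, 7.108, 22.325, 25.179}, y in {-0.477, 0, 0.45, 0.866, 3.464, 5.394, 7.866}
xmin=-2, ymin=-0.477, xmax=25.179, ymax=7.866

Answer: -2 -0.477 25.179 7.866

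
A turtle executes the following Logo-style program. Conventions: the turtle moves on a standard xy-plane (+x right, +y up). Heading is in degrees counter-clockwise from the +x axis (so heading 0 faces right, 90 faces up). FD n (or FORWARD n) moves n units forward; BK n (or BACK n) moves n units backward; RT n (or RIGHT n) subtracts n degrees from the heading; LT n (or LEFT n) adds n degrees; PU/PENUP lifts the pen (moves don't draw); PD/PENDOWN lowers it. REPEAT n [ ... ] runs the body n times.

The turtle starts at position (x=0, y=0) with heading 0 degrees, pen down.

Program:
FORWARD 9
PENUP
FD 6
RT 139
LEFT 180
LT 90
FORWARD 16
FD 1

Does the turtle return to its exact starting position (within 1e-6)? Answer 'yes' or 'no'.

Executing turtle program step by step:
Start: pos=(0,0), heading=0, pen down
FD 9: (0,0) -> (9,0) [heading=0, draw]
PU: pen up
FD 6: (9,0) -> (15,0) [heading=0, move]
RT 139: heading 0 -> 221
LT 180: heading 221 -> 41
LT 90: heading 41 -> 131
FD 16: (15,0) -> (4.503,12.075) [heading=131, move]
FD 1: (4.503,12.075) -> (3.847,12.83) [heading=131, move]
Final: pos=(3.847,12.83), heading=131, 1 segment(s) drawn

Start position: (0, 0)
Final position: (3.847, 12.83)
Distance = 13.394; >= 1e-6 -> NOT closed

Answer: no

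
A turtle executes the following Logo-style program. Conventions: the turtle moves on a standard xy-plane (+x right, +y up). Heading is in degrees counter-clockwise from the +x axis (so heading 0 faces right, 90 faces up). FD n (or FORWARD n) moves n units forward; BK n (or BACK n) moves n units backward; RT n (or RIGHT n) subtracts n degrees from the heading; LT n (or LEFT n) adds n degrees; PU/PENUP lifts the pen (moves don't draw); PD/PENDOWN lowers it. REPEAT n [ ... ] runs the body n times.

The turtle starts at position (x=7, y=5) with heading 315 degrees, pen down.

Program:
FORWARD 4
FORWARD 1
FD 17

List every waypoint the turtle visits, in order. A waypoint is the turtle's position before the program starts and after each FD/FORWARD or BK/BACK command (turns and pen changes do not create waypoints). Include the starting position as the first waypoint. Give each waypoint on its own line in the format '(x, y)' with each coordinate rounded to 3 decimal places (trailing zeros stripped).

Executing turtle program step by step:
Start: pos=(7,5), heading=315, pen down
FD 4: (7,5) -> (9.828,2.172) [heading=315, draw]
FD 1: (9.828,2.172) -> (10.536,1.464) [heading=315, draw]
FD 17: (10.536,1.464) -> (22.556,-10.556) [heading=315, draw]
Final: pos=(22.556,-10.556), heading=315, 3 segment(s) drawn
Waypoints (4 total):
(7, 5)
(9.828, 2.172)
(10.536, 1.464)
(22.556, -10.556)

Answer: (7, 5)
(9.828, 2.172)
(10.536, 1.464)
(22.556, -10.556)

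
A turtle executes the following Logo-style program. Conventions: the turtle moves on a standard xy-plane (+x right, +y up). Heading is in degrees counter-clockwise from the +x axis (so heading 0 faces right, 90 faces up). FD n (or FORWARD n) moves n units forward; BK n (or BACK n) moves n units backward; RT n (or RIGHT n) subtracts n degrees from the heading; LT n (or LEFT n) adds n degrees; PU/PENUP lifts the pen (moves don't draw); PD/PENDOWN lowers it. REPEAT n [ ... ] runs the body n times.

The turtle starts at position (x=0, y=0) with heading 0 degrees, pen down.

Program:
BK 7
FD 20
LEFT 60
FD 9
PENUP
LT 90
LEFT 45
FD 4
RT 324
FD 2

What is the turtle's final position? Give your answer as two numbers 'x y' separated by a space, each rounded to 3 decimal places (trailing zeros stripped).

Answer: 12.378 5.205

Derivation:
Executing turtle program step by step:
Start: pos=(0,0), heading=0, pen down
BK 7: (0,0) -> (-7,0) [heading=0, draw]
FD 20: (-7,0) -> (13,0) [heading=0, draw]
LT 60: heading 0 -> 60
FD 9: (13,0) -> (17.5,7.794) [heading=60, draw]
PU: pen up
LT 90: heading 60 -> 150
LT 45: heading 150 -> 195
FD 4: (17.5,7.794) -> (13.636,6.759) [heading=195, move]
RT 324: heading 195 -> 231
FD 2: (13.636,6.759) -> (12.378,5.205) [heading=231, move]
Final: pos=(12.378,5.205), heading=231, 3 segment(s) drawn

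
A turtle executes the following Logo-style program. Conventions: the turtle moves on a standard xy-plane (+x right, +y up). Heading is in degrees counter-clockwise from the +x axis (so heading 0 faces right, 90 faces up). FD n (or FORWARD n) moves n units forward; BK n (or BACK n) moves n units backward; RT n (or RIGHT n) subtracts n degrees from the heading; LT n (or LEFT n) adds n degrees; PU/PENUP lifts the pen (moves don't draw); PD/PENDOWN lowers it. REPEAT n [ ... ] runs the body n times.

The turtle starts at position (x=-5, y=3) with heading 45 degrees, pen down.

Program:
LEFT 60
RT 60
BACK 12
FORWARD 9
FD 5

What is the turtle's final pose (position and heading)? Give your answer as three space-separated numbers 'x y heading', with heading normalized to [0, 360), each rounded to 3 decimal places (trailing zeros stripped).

Answer: -3.586 4.414 45

Derivation:
Executing turtle program step by step:
Start: pos=(-5,3), heading=45, pen down
LT 60: heading 45 -> 105
RT 60: heading 105 -> 45
BK 12: (-5,3) -> (-13.485,-5.485) [heading=45, draw]
FD 9: (-13.485,-5.485) -> (-7.121,0.879) [heading=45, draw]
FD 5: (-7.121,0.879) -> (-3.586,4.414) [heading=45, draw]
Final: pos=(-3.586,4.414), heading=45, 3 segment(s) drawn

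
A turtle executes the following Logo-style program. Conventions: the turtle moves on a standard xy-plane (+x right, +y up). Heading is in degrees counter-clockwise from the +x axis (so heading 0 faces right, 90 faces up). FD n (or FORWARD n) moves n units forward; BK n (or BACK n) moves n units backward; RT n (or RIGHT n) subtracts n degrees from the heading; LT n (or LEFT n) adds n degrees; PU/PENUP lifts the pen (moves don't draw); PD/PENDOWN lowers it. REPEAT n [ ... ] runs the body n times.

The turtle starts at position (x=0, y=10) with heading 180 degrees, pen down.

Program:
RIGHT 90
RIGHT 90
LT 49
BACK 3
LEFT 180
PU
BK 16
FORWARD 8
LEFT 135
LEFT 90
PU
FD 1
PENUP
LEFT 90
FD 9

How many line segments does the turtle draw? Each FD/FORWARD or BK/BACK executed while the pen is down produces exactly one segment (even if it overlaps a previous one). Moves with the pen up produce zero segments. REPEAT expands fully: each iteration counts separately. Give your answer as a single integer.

Executing turtle program step by step:
Start: pos=(0,10), heading=180, pen down
RT 90: heading 180 -> 90
RT 90: heading 90 -> 0
LT 49: heading 0 -> 49
BK 3: (0,10) -> (-1.968,7.736) [heading=49, draw]
LT 180: heading 49 -> 229
PU: pen up
BK 16: (-1.968,7.736) -> (8.529,19.811) [heading=229, move]
FD 8: (8.529,19.811) -> (3.28,13.774) [heading=229, move]
LT 135: heading 229 -> 4
LT 90: heading 4 -> 94
PU: pen up
FD 1: (3.28,13.774) -> (3.211,14.771) [heading=94, move]
PU: pen up
LT 90: heading 94 -> 184
FD 9: (3.211,14.771) -> (-5.768,14.143) [heading=184, move]
Final: pos=(-5.768,14.143), heading=184, 1 segment(s) drawn
Segments drawn: 1

Answer: 1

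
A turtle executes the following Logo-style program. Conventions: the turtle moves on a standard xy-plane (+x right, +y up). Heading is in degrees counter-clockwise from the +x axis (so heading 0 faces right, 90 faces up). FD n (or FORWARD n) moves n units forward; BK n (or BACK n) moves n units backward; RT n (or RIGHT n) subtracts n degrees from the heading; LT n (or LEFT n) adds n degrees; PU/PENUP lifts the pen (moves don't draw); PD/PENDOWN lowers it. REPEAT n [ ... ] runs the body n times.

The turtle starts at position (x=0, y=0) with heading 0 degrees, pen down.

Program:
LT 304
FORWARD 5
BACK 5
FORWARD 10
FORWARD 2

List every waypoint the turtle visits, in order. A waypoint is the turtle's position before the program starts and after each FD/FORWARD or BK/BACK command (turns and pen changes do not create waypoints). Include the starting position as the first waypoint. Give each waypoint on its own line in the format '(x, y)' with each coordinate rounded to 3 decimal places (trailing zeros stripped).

Executing turtle program step by step:
Start: pos=(0,0), heading=0, pen down
LT 304: heading 0 -> 304
FD 5: (0,0) -> (2.796,-4.145) [heading=304, draw]
BK 5: (2.796,-4.145) -> (0,0) [heading=304, draw]
FD 10: (0,0) -> (5.592,-8.29) [heading=304, draw]
FD 2: (5.592,-8.29) -> (6.71,-9.948) [heading=304, draw]
Final: pos=(6.71,-9.948), heading=304, 4 segment(s) drawn
Waypoints (5 total):
(0, 0)
(2.796, -4.145)
(0, 0)
(5.592, -8.29)
(6.71, -9.948)

Answer: (0, 0)
(2.796, -4.145)
(0, 0)
(5.592, -8.29)
(6.71, -9.948)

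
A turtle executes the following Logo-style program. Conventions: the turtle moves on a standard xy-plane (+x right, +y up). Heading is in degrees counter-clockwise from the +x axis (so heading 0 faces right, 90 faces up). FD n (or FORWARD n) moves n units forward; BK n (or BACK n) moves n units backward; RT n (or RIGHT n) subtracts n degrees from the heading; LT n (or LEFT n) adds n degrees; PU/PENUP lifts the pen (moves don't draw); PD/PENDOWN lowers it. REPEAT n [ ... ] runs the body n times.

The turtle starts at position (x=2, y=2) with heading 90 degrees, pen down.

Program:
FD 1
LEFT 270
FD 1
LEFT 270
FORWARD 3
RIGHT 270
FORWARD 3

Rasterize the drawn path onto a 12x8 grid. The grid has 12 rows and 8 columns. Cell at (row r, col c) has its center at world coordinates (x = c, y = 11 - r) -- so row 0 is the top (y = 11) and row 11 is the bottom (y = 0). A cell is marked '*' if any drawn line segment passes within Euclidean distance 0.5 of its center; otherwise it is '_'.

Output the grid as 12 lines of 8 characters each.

Segment 0: (2,2) -> (2,3)
Segment 1: (2,3) -> (3,3)
Segment 2: (3,3) -> (3,-0)
Segment 3: (3,-0) -> (6,-0)

Answer: ________
________
________
________
________
________
________
________
__**____
__**____
___*____
___****_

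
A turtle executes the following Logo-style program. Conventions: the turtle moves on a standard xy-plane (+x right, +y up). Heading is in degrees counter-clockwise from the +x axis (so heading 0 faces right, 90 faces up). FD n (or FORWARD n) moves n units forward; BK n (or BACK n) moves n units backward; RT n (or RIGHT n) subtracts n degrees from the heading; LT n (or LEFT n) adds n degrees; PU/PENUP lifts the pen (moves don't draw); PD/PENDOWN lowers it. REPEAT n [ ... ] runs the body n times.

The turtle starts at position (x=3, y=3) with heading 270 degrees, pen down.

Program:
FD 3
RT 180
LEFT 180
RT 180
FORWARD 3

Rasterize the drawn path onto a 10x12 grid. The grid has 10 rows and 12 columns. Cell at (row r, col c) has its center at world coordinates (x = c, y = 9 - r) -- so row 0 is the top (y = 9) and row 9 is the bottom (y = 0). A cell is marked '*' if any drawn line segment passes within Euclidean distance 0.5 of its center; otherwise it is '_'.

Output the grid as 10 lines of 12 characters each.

Segment 0: (3,3) -> (3,0)
Segment 1: (3,0) -> (3,3)

Answer: ____________
____________
____________
____________
____________
____________
___*________
___*________
___*________
___*________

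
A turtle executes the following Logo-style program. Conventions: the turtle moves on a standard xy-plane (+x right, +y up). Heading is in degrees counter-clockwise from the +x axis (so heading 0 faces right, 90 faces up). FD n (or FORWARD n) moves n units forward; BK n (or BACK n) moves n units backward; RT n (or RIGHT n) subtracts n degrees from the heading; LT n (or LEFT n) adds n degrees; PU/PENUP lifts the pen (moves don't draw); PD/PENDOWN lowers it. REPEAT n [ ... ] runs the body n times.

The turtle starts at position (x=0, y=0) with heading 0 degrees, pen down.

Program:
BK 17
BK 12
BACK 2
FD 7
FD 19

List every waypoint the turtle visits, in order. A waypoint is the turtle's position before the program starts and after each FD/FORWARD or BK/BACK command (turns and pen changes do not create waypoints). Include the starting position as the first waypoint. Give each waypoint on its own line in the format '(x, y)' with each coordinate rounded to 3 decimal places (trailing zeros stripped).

Answer: (0, 0)
(-17, 0)
(-29, 0)
(-31, 0)
(-24, 0)
(-5, 0)

Derivation:
Executing turtle program step by step:
Start: pos=(0,0), heading=0, pen down
BK 17: (0,0) -> (-17,0) [heading=0, draw]
BK 12: (-17,0) -> (-29,0) [heading=0, draw]
BK 2: (-29,0) -> (-31,0) [heading=0, draw]
FD 7: (-31,0) -> (-24,0) [heading=0, draw]
FD 19: (-24,0) -> (-5,0) [heading=0, draw]
Final: pos=(-5,0), heading=0, 5 segment(s) drawn
Waypoints (6 total):
(0, 0)
(-17, 0)
(-29, 0)
(-31, 0)
(-24, 0)
(-5, 0)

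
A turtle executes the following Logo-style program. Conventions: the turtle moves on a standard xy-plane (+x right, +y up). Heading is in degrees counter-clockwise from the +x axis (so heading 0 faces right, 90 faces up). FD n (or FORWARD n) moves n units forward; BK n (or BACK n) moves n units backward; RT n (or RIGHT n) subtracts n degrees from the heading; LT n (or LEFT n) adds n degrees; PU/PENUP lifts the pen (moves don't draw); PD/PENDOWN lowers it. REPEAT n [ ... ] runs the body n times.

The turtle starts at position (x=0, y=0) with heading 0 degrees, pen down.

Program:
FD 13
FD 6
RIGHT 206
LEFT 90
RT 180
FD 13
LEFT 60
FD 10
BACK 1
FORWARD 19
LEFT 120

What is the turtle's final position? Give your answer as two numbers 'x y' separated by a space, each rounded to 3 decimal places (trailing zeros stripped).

Answer: 9.041 34.897

Derivation:
Executing turtle program step by step:
Start: pos=(0,0), heading=0, pen down
FD 13: (0,0) -> (13,0) [heading=0, draw]
FD 6: (13,0) -> (19,0) [heading=0, draw]
RT 206: heading 0 -> 154
LT 90: heading 154 -> 244
RT 180: heading 244 -> 64
FD 13: (19,0) -> (24.699,11.684) [heading=64, draw]
LT 60: heading 64 -> 124
FD 10: (24.699,11.684) -> (19.107,19.975) [heading=124, draw]
BK 1: (19.107,19.975) -> (19.666,19.146) [heading=124, draw]
FD 19: (19.666,19.146) -> (9.041,34.897) [heading=124, draw]
LT 120: heading 124 -> 244
Final: pos=(9.041,34.897), heading=244, 6 segment(s) drawn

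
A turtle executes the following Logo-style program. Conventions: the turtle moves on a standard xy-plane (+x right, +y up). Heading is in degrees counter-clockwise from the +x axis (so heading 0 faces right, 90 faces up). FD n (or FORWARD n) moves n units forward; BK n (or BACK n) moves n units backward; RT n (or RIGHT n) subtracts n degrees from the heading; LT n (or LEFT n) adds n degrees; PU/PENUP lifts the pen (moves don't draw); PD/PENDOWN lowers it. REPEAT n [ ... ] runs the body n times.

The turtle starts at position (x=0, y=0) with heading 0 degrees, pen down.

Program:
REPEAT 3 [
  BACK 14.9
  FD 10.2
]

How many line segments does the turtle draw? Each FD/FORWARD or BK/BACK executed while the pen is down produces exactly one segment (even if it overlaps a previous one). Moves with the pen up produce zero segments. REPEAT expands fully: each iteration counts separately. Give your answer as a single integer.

Executing turtle program step by step:
Start: pos=(0,0), heading=0, pen down
REPEAT 3 [
  -- iteration 1/3 --
  BK 14.9: (0,0) -> (-14.9,0) [heading=0, draw]
  FD 10.2: (-14.9,0) -> (-4.7,0) [heading=0, draw]
  -- iteration 2/3 --
  BK 14.9: (-4.7,0) -> (-19.6,0) [heading=0, draw]
  FD 10.2: (-19.6,0) -> (-9.4,0) [heading=0, draw]
  -- iteration 3/3 --
  BK 14.9: (-9.4,0) -> (-24.3,0) [heading=0, draw]
  FD 10.2: (-24.3,0) -> (-14.1,0) [heading=0, draw]
]
Final: pos=(-14.1,0), heading=0, 6 segment(s) drawn
Segments drawn: 6

Answer: 6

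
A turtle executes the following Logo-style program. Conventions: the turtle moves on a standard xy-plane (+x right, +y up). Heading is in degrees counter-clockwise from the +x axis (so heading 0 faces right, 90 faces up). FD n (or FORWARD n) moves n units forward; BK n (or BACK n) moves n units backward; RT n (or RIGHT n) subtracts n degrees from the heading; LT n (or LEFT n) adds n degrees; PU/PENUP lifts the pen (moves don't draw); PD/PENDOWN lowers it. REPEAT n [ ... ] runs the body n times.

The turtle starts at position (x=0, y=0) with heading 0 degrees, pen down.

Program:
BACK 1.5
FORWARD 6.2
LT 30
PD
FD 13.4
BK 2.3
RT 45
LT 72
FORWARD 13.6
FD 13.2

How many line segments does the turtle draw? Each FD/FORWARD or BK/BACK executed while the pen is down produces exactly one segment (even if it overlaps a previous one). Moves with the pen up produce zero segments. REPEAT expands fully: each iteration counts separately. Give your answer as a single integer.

Answer: 6

Derivation:
Executing turtle program step by step:
Start: pos=(0,0), heading=0, pen down
BK 1.5: (0,0) -> (-1.5,0) [heading=0, draw]
FD 6.2: (-1.5,0) -> (4.7,0) [heading=0, draw]
LT 30: heading 0 -> 30
PD: pen down
FD 13.4: (4.7,0) -> (16.305,6.7) [heading=30, draw]
BK 2.3: (16.305,6.7) -> (14.313,5.55) [heading=30, draw]
RT 45: heading 30 -> 345
LT 72: heading 345 -> 57
FD 13.6: (14.313,5.55) -> (21.72,16.956) [heading=57, draw]
FD 13.2: (21.72,16.956) -> (28.909,28.026) [heading=57, draw]
Final: pos=(28.909,28.026), heading=57, 6 segment(s) drawn
Segments drawn: 6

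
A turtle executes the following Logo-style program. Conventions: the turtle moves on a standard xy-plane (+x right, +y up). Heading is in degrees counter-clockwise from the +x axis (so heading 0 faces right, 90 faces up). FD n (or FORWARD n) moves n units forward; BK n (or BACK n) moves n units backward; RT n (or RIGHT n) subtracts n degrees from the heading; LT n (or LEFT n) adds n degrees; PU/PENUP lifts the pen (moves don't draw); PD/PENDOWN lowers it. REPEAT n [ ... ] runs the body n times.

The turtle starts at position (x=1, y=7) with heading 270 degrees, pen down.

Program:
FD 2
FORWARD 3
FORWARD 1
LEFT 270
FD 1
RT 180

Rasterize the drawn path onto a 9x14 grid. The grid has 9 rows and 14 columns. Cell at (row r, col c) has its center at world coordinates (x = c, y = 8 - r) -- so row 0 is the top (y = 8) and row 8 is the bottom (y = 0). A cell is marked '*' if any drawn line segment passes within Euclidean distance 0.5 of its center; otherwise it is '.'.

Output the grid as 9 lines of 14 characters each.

Segment 0: (1,7) -> (1,5)
Segment 1: (1,5) -> (1,2)
Segment 2: (1,2) -> (1,1)
Segment 3: (1,1) -> (-0,1)

Answer: ..............
.*............
.*............
.*............
.*............
.*............
.*............
**............
..............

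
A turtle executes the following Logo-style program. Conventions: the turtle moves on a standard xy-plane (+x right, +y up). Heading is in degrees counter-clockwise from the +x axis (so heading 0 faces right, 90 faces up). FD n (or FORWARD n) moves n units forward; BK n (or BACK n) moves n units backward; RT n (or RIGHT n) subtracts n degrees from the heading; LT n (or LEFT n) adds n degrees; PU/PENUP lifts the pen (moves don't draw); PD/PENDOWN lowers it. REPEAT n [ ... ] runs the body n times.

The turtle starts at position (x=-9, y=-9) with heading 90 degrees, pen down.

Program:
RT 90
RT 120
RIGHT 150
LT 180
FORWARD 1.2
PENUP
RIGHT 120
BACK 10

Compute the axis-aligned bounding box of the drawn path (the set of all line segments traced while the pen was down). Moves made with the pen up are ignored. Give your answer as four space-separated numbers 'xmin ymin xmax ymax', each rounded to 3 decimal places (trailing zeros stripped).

Executing turtle program step by step:
Start: pos=(-9,-9), heading=90, pen down
RT 90: heading 90 -> 0
RT 120: heading 0 -> 240
RT 150: heading 240 -> 90
LT 180: heading 90 -> 270
FD 1.2: (-9,-9) -> (-9,-10.2) [heading=270, draw]
PU: pen up
RT 120: heading 270 -> 150
BK 10: (-9,-10.2) -> (-0.34,-15.2) [heading=150, move]
Final: pos=(-0.34,-15.2), heading=150, 1 segment(s) drawn

Segment endpoints: x in {-9}, y in {-10.2, -9}
xmin=-9, ymin=-10.2, xmax=-9, ymax=-9

Answer: -9 -10.2 -9 -9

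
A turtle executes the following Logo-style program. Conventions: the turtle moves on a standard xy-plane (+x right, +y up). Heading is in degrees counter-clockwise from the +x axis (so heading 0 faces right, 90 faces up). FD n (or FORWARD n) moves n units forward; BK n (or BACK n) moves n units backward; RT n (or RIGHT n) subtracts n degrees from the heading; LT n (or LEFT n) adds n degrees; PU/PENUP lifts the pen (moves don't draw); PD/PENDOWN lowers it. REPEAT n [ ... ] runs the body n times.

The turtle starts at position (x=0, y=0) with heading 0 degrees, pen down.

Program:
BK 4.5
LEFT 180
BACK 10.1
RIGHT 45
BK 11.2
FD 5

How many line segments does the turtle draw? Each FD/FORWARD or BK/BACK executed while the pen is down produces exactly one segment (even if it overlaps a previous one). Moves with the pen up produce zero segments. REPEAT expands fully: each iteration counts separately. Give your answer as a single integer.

Answer: 4

Derivation:
Executing turtle program step by step:
Start: pos=(0,0), heading=0, pen down
BK 4.5: (0,0) -> (-4.5,0) [heading=0, draw]
LT 180: heading 0 -> 180
BK 10.1: (-4.5,0) -> (5.6,0) [heading=180, draw]
RT 45: heading 180 -> 135
BK 11.2: (5.6,0) -> (13.52,-7.92) [heading=135, draw]
FD 5: (13.52,-7.92) -> (9.984,-4.384) [heading=135, draw]
Final: pos=(9.984,-4.384), heading=135, 4 segment(s) drawn
Segments drawn: 4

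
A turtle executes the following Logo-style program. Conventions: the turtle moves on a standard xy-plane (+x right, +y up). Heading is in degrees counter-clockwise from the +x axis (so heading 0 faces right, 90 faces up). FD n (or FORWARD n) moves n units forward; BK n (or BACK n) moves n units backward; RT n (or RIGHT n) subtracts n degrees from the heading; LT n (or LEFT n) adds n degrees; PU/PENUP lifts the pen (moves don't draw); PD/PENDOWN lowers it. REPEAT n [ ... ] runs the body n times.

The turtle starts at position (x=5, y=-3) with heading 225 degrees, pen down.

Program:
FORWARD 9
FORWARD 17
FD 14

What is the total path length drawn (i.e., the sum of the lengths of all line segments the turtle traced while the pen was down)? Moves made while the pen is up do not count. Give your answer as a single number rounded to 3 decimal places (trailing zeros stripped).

Answer: 40

Derivation:
Executing turtle program step by step:
Start: pos=(5,-3), heading=225, pen down
FD 9: (5,-3) -> (-1.364,-9.364) [heading=225, draw]
FD 17: (-1.364,-9.364) -> (-13.385,-21.385) [heading=225, draw]
FD 14: (-13.385,-21.385) -> (-23.284,-31.284) [heading=225, draw]
Final: pos=(-23.284,-31.284), heading=225, 3 segment(s) drawn

Segment lengths:
  seg 1: (5,-3) -> (-1.364,-9.364), length = 9
  seg 2: (-1.364,-9.364) -> (-13.385,-21.385), length = 17
  seg 3: (-13.385,-21.385) -> (-23.284,-31.284), length = 14
Total = 40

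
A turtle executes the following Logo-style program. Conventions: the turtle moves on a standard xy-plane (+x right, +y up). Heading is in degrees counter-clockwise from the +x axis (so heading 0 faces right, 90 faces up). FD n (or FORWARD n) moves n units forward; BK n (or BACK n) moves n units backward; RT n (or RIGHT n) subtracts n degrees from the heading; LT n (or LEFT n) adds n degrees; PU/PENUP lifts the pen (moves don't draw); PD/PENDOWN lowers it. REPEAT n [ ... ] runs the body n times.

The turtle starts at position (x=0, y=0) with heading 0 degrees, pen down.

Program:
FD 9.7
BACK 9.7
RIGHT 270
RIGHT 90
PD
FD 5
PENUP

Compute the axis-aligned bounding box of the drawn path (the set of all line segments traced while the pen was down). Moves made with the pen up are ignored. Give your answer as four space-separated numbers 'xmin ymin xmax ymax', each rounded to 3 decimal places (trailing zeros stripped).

Executing turtle program step by step:
Start: pos=(0,0), heading=0, pen down
FD 9.7: (0,0) -> (9.7,0) [heading=0, draw]
BK 9.7: (9.7,0) -> (0,0) [heading=0, draw]
RT 270: heading 0 -> 90
RT 90: heading 90 -> 0
PD: pen down
FD 5: (0,0) -> (5,0) [heading=0, draw]
PU: pen up
Final: pos=(5,0), heading=0, 3 segment(s) drawn

Segment endpoints: x in {0, 5, 9.7}, y in {0, 0}
xmin=0, ymin=0, xmax=9.7, ymax=0

Answer: 0 0 9.7 0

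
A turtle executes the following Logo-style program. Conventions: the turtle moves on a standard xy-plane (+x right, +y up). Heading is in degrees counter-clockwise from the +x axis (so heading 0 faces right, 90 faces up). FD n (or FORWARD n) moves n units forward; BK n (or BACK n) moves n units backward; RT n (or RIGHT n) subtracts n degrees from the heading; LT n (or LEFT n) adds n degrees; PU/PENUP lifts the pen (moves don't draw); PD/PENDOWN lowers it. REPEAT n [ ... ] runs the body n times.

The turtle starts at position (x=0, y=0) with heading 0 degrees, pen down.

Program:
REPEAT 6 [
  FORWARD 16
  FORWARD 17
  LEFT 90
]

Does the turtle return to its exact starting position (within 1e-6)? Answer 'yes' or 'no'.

Executing turtle program step by step:
Start: pos=(0,0), heading=0, pen down
REPEAT 6 [
  -- iteration 1/6 --
  FD 16: (0,0) -> (16,0) [heading=0, draw]
  FD 17: (16,0) -> (33,0) [heading=0, draw]
  LT 90: heading 0 -> 90
  -- iteration 2/6 --
  FD 16: (33,0) -> (33,16) [heading=90, draw]
  FD 17: (33,16) -> (33,33) [heading=90, draw]
  LT 90: heading 90 -> 180
  -- iteration 3/6 --
  FD 16: (33,33) -> (17,33) [heading=180, draw]
  FD 17: (17,33) -> (0,33) [heading=180, draw]
  LT 90: heading 180 -> 270
  -- iteration 4/6 --
  FD 16: (0,33) -> (0,17) [heading=270, draw]
  FD 17: (0,17) -> (0,0) [heading=270, draw]
  LT 90: heading 270 -> 0
  -- iteration 5/6 --
  FD 16: (0,0) -> (16,0) [heading=0, draw]
  FD 17: (16,0) -> (33,0) [heading=0, draw]
  LT 90: heading 0 -> 90
  -- iteration 6/6 --
  FD 16: (33,0) -> (33,16) [heading=90, draw]
  FD 17: (33,16) -> (33,33) [heading=90, draw]
  LT 90: heading 90 -> 180
]
Final: pos=(33,33), heading=180, 12 segment(s) drawn

Start position: (0, 0)
Final position: (33, 33)
Distance = 46.669; >= 1e-6 -> NOT closed

Answer: no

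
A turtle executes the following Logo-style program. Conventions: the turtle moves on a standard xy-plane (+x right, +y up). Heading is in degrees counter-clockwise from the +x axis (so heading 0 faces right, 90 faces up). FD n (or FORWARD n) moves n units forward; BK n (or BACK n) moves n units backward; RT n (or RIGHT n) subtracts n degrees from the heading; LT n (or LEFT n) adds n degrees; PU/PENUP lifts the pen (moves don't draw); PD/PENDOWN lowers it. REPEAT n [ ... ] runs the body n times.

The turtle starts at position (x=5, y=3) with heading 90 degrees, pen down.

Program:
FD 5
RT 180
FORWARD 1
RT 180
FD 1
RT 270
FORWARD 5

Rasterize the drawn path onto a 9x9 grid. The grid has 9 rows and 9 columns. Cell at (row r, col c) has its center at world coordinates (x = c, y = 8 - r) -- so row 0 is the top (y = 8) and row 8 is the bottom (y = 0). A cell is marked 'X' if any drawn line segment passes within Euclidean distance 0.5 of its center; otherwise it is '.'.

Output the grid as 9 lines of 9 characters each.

Answer: XXXXXX...
.....X...
.....X...
.....X...
.....X...
.....X...
.........
.........
.........

Derivation:
Segment 0: (5,3) -> (5,8)
Segment 1: (5,8) -> (5,7)
Segment 2: (5,7) -> (5,8)
Segment 3: (5,8) -> (0,8)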